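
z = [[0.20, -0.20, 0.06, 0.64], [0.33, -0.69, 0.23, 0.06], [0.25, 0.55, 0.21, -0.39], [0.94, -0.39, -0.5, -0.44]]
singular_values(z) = [1.29, 1.03, 0.48, 0.46]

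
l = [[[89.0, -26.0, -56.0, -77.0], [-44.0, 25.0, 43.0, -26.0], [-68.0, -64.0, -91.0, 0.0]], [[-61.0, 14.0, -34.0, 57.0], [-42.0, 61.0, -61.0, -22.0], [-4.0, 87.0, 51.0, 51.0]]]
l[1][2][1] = 87.0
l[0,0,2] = -56.0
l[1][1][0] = -42.0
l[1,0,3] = 57.0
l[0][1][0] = -44.0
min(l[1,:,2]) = -61.0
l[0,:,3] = [-77.0, -26.0, 0.0]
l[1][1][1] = 61.0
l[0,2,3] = 0.0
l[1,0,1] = 14.0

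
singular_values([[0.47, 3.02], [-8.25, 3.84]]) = [9.14, 2.92]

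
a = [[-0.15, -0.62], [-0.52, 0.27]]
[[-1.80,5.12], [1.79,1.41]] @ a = [[-2.39,  2.5], [-1.00,  -0.73]]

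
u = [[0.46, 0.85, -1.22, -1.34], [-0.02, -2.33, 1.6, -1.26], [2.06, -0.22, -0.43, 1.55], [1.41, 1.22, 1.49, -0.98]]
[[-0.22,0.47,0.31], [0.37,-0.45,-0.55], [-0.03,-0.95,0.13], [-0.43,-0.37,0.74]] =u@[[-0.07, -0.34, 0.15], [-0.20, 0.17, 0.31], [-0.03, -0.19, 0.07], [0.04, -0.19, -0.05]]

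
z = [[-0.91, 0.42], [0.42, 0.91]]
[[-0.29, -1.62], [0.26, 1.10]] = z @ [[0.37, 1.93], [0.11, 0.32]]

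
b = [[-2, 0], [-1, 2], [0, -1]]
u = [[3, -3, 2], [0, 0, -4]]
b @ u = [[-6, 6, -4], [-3, 3, -10], [0, 0, 4]]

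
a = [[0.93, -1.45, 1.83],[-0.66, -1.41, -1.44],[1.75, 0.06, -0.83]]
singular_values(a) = [2.63, 1.98, 1.94]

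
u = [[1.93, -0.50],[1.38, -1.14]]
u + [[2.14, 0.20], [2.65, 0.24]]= [[4.07, -0.30], [4.03, -0.90]]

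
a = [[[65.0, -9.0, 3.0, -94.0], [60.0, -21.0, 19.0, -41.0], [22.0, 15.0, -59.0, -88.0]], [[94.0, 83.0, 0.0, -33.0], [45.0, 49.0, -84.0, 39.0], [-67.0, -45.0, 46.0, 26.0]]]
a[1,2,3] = 26.0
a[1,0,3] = -33.0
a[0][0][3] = -94.0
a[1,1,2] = -84.0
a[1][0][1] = 83.0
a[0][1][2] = 19.0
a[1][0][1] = 83.0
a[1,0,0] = 94.0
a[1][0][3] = -33.0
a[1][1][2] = -84.0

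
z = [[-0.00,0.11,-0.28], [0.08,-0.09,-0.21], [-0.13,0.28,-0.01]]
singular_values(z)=[0.36, 0.34, 0.0]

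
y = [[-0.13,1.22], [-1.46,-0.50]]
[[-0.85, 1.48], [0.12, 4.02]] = y@[[0.15, -3.06], [-0.68, 0.89]]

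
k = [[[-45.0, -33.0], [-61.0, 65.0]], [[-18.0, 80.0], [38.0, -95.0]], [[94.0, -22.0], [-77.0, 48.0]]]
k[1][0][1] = 80.0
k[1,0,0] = -18.0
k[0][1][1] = 65.0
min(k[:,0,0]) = -45.0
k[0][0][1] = -33.0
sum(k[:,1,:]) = -82.0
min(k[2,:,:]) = -77.0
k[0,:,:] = [[-45.0, -33.0], [-61.0, 65.0]]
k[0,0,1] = -33.0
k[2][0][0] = 94.0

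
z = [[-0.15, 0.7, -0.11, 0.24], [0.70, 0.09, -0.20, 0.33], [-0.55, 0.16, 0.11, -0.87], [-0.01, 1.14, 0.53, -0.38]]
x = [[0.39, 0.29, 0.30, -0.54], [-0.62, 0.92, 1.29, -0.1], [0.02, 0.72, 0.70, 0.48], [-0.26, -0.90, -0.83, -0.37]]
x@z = [[-0.02, -0.27, -0.35, 0.13],  [0.03, -0.26, -0.03, -0.93],  [0.11, 0.74, 0.19, -0.55],  [-0.13, -0.82, -0.08, 0.50]]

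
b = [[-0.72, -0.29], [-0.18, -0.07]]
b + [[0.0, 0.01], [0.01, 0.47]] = [[-0.72,-0.28], [-0.17,0.40]]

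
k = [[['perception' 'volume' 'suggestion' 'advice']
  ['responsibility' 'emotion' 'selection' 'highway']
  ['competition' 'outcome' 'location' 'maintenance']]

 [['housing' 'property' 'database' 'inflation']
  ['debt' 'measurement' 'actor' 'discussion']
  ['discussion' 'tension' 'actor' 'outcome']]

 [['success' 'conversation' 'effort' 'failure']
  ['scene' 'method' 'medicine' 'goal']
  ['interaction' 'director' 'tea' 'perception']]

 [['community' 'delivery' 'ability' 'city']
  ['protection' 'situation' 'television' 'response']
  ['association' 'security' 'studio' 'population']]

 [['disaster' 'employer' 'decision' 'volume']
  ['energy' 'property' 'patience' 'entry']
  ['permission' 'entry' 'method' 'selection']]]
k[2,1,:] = ['scene', 'method', 'medicine', 'goal']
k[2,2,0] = 'interaction'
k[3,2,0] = 'association'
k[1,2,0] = 'discussion'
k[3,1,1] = 'situation'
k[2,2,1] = 'director'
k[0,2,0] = 'competition'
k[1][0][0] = 'housing'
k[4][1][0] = 'energy'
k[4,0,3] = 'volume'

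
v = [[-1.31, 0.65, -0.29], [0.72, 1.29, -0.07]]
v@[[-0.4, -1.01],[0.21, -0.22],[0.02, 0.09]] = [[0.65, 1.15], [-0.02, -1.02]]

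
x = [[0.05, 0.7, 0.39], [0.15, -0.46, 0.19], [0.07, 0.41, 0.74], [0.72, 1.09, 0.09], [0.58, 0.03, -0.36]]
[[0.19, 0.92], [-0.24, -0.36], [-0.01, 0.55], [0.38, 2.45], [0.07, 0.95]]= x@[[-0.05, 1.52], [0.4, 1.25], [-0.23, -0.09]]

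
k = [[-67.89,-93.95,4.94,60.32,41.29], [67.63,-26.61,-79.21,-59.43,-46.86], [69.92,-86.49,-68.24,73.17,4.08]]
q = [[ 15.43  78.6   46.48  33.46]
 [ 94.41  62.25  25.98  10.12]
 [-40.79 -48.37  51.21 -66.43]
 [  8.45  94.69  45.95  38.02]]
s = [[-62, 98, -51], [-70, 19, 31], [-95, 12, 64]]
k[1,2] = -79.21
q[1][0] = 94.41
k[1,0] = 67.63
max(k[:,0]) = 69.92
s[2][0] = -95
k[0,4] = 41.29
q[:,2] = [46.48, 25.98, 51.21, 45.95]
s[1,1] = 19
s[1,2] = 31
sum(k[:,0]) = 69.66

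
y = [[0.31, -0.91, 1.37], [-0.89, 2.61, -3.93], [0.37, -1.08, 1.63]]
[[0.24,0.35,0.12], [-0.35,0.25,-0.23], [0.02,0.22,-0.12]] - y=[[-0.07, 1.26, -1.25], [0.54, -2.36, 3.70], [-0.35, 1.3, -1.75]]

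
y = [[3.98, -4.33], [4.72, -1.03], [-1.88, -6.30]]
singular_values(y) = [8.01, 6.08]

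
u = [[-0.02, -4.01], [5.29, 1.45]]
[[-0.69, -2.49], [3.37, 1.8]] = u @ [[0.59, 0.17], [0.17, 0.62]]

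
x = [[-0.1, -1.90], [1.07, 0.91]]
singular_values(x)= [2.19, 0.89]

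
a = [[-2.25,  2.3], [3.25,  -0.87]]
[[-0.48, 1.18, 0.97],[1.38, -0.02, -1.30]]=a @ [[0.5, 0.18, -0.39], [0.28, 0.69, 0.04]]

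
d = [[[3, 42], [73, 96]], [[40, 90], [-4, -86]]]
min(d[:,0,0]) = 3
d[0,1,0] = 73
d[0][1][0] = 73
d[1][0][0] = 40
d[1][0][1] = 90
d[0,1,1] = 96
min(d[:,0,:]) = 3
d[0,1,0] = 73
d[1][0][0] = 40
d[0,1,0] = 73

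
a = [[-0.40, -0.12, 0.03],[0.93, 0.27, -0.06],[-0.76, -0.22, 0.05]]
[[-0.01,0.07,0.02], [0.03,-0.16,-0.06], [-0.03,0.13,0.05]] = a@ [[0.05, -0.19, -0.11], [-0.06, 0.01, 0.2], [-0.03, -0.2, 0.16]]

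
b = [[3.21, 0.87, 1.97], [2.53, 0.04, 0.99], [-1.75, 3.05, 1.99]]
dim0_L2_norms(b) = [4.45, 3.17, 2.97]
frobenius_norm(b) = 6.22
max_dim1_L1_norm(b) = 6.79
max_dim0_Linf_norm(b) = 3.21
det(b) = 0.01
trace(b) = 5.24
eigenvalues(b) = [0.0, 1.19, 4.05]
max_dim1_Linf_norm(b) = 3.21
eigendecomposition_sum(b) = [[-0.00, 0.0, 0.0], [-0.0, 0.01, 0.0], [0.01, -0.01, -0.0]] + [[1.38,-1.86,-1.09], [1.32,-1.78,-1.04], [-2.00,2.69,1.58]] + [[1.83, 2.73, 3.06], [1.22, 1.81, 2.03], [0.24, 0.36, 0.41]]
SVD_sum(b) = [[3.44,0.34,1.6],[2.44,0.24,1.13],[-0.43,-0.04,-0.2]] + [[-0.23,  0.53,  0.37], [0.09,  -0.20,  -0.14], [-1.32,  3.09,  2.19]] + [[-0.0, -0.00, 0.0], [0.00, 0.0, -0.00], [0.00, 0.0, -0.00]]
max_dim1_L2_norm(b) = 4.04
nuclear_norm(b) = 8.77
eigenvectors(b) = [[-0.27, -0.50, 0.83], [-0.63, -0.48, 0.55], [0.73, 0.72, 0.11]]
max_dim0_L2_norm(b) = 4.45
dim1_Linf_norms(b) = [3.21, 2.53, 3.05]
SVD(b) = [[-0.81,0.17,-0.56], [-0.58,-0.06,0.81], [0.10,0.98,0.15]] @ diag([4.6911989784507515, 4.07949157880034, 0.0007765820749560953]) @ [[-0.9, -0.09, -0.42], [-0.33, 0.77, 0.55], [0.27, 0.63, -0.73]]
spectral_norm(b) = 4.69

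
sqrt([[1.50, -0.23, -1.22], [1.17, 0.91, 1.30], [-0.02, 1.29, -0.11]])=[[(1.25+0.07j),  -0.04-0.15j,  -0.52+0.26j], [0.47-0.15j,  (0.97+0.33j),  0.63-0.57j], [-0.05+0.18j,  0.58-0.40j,  0.50+0.69j]]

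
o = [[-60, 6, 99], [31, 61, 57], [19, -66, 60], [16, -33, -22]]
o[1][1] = 61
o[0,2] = 99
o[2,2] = 60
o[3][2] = -22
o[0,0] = -60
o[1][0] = 31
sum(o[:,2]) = 194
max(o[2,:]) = 60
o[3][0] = 16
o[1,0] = 31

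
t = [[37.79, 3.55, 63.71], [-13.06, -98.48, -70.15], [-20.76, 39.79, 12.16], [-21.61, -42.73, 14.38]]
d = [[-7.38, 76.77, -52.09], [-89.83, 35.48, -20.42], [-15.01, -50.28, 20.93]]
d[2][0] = -15.01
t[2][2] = 12.16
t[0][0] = 37.79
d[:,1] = [76.77, 35.48, -50.28]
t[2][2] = 12.16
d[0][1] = 76.77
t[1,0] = -13.06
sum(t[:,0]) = -17.640000000000004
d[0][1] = 76.77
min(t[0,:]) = 3.55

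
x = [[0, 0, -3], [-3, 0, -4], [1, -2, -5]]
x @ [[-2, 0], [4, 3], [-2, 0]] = [[6, 0], [14, 0], [0, -6]]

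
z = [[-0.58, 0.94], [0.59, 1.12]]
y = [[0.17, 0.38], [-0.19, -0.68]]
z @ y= [[-0.28, -0.86], [-0.11, -0.54]]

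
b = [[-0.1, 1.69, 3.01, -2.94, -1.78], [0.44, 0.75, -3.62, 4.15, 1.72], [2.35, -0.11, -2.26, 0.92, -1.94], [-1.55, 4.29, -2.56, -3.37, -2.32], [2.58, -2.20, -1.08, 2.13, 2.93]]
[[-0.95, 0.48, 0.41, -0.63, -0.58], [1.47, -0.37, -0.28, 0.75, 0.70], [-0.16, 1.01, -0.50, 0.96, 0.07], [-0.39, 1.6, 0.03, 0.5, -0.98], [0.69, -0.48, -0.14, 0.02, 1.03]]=b @ [[-0.05, 0.18, -0.01, 0.02, 0.13], [0.11, 0.07, 0.10, -0.05, -0.01], [-0.07, -0.18, 0.11, -0.22, 0.01], [0.20, -0.20, -0.03, 0.07, 0.1], [0.19, -0.19, 0.1, -0.18, 0.16]]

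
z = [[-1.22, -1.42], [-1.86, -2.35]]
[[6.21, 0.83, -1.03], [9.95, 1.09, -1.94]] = z@[[-2.09, -1.80, -1.51], [-2.58, 0.96, 2.02]]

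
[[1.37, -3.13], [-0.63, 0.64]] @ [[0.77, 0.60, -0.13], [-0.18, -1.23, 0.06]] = [[1.62, 4.67, -0.37], [-0.6, -1.17, 0.12]]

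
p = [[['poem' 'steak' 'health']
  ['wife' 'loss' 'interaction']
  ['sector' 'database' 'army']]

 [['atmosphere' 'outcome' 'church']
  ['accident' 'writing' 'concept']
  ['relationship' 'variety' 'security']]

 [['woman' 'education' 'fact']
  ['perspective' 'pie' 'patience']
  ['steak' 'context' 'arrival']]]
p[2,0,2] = 'fact'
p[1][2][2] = 'security'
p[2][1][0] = 'perspective'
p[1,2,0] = 'relationship'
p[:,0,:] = [['poem', 'steak', 'health'], ['atmosphere', 'outcome', 'church'], ['woman', 'education', 'fact']]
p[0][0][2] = 'health'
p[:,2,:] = [['sector', 'database', 'army'], ['relationship', 'variety', 'security'], ['steak', 'context', 'arrival']]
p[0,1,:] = ['wife', 'loss', 'interaction']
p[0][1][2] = 'interaction'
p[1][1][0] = 'accident'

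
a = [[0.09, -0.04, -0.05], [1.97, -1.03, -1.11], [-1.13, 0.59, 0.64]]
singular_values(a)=[2.87, 0.01, 0.0]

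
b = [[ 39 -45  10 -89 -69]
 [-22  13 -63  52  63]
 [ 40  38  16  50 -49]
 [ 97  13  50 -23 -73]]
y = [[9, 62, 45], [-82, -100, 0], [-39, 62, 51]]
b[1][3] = 52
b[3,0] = 97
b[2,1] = 38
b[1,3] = 52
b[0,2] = 10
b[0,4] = -69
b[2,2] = 16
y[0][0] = 9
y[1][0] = -82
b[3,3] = -23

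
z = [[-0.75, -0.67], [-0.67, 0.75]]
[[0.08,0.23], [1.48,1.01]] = z @ [[-1.04, -0.84], [1.04, 0.60]]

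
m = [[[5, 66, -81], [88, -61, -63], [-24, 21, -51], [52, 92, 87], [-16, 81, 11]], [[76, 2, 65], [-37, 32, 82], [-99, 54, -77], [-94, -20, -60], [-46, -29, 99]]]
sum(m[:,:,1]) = 238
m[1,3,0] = -94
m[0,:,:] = [[5, 66, -81], [88, -61, -63], [-24, 21, -51], [52, 92, 87], [-16, 81, 11]]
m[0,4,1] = 81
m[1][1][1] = 32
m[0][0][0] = 5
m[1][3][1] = -20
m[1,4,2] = 99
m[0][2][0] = -24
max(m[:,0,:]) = 76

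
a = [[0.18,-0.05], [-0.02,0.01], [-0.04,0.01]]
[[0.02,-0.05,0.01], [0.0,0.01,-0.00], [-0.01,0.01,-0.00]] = a @ [[0.3, -0.23, 0.02],[0.64, 0.25, -0.21]]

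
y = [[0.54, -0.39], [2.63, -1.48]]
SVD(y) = [[-0.21, -0.98], [-0.98, 0.21]] @ diag([3.0895995816395003, 0.07331047082800529]) @ [[-0.87, 0.49], [0.49, 0.87]]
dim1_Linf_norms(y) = [0.54, 2.63]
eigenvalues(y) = [(-0.47+0.07j), (-0.47-0.07j)]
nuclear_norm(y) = 3.16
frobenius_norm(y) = 3.09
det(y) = 0.23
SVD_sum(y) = [[0.58, -0.33], [2.62, -1.49]] + [[-0.04, -0.06], [0.01, 0.01]]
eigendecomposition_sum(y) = [[(0.27+3.21j), (-0.19-1.22j)], [1.31+8.26j, (-0.74-3.13j)]] + [[0.27-3.21j, (-0.2+1.22j)], [(1.32-8.26j), (-0.74+3.13j)]]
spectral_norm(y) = 3.09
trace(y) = -0.94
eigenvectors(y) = [[0.36+0.03j, (0.36-0.03j)],[(0.93+0j), (0.93-0j)]]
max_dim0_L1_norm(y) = 3.17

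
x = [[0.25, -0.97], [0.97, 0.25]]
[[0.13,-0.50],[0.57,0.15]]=x @ [[0.58, 0.02], [0.02, 0.52]]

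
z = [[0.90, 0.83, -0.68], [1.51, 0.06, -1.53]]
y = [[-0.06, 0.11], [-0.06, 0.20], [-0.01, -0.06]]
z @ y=[[-0.10, 0.31], [-0.08, 0.27]]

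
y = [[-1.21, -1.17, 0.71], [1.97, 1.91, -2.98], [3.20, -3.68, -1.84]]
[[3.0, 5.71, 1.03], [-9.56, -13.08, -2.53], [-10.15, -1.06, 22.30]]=y@[[-1.31, -1.51, 2.99], [0.34, -2.06, -3.69], [2.56, 2.07, 0.46]]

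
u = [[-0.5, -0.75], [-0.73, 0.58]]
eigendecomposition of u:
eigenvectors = [[-0.89,0.46],  [-0.45,-0.89]]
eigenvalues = [-0.88, 0.96]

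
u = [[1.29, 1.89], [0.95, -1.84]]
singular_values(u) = [2.66, 1.57]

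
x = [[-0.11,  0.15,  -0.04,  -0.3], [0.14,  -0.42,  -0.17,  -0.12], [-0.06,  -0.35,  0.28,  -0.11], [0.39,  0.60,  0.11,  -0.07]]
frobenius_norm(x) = 1.05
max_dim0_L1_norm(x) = 1.52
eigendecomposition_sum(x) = [[(-0.12+0j), (0.33-0j), 0.06-0.00j, 0.02-0.00j], [0.14-0.00j, -0.38+0.00j, -0.07+0.00j, (-0.02+0j)], [0.04-0.00j, (-0.11+0j), -0.02+0.00j, (-0.01+0j)], [(-0.1+0j), 0.26-0.00j, 0.05-0.00j, 0.02-0.00j]] + [[0.17j, -0.09+0.12j, -0.04+0.04j, -0.16-0.02j],[-0.01+0.05j, -0.04+0.03j, -0.01+0.01j, -0.05-0.02j],[(-0.01+0.06j), -0.04+0.04j, -0.02+0.01j, -0.06-0.02j],[0.24+0.00j, (0.16+0.14j), (0.05+0.05j), (-0.04+0.23j)]] + [[0.00-0.17j, (-0.09-0.12j), -0.04-0.04j, -0.16+0.02j], [-0.01-0.05j, (-0.04-0.03j), (-0.01-0.01j), (-0.05+0.02j)], [-0.01-0.06j, -0.04-0.04j, (-0.02-0.01j), -0.06+0.02j], [0.24-0.00j, (0.16-0.14j), 0.05-0.05j, -0.04-0.23j]] + [[(0.01-0j),0.01+0.00j,(-0.03+0j),(-0+0j)], [0.02-0.00j,0.03+0.00j,-0.07+0.00j,-0.00+0.00j], [(-0.08+0j),(-0.15-0j),0.33-0.00j,(0.01-0j)], [0.01-0.00j,(0.02+0j),-0.04+0.00j,-0.00+0.00j]]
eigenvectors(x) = [[0.57+0.00j,0.02+0.55j,0.02-0.55j,(-0.08+0j)], [(-0.66+0j),-0.03+0.17j,-0.03-0.17j,(-0.21+0j)], [-0.19+0.00j,(-0.04+0.21j),-0.04-0.21j,0.97+0.00j], [(0.45+0j),(0.79+0j),0.79-0.00j,-0.11+0.00j]]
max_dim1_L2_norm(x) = 0.73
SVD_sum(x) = [[0.03, 0.10, 0.01, 0.00],[-0.11, -0.35, -0.02, -0.00],[-0.10, -0.32, -0.02, -0.00],[0.21, 0.66, 0.04, 0.00]] + [[-0.02, 0.01, 0.0, 0.01], [0.27, -0.08, -0.03, -0.12], [0.05, -0.02, -0.01, -0.02], [0.17, -0.05, -0.02, -0.07]] + [[-0.04, 0.01, 0.14, -0.14], [0.02, -0.0, -0.05, 0.05], [-0.06, 0.01, 0.19, -0.19], [-0.01, 0.00, 0.04, -0.04]] + [[-0.08, 0.04, -0.19, -0.17], [-0.03, 0.01, -0.06, -0.06], [0.05, -0.02, 0.11, 0.1], [0.02, -0.01, 0.05, 0.04]]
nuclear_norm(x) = 1.91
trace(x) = -0.32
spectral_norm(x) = 0.86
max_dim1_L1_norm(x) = 1.17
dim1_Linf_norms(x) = [0.3, 0.42, 0.35, 0.6]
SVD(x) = [[0.12, 0.05, -0.57, 0.81],[-0.42, -0.84, 0.22, 0.27],[-0.39, -0.16, -0.77, -0.48],[0.81, -0.52, -0.17, -0.21]] @ diag([0.8612181411151423, 0.3625251133700711, 0.35530609633559296, 0.3344195471215143]) @ [[0.31,0.95,0.05,0.00], [-0.88,0.28,0.11,0.38], [0.2,-0.03,-0.7,0.68], [-0.31,0.14,-0.7,-0.62]]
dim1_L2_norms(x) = [0.36, 0.49, 0.47, 0.73]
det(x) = -0.04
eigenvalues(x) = [(-0.51+0j), (-0.09+0.43j), (-0.09-0.43j), (0.37+0j)]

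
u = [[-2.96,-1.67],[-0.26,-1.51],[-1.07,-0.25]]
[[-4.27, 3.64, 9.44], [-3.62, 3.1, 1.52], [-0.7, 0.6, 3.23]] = u@[[0.10, -0.08, -2.90], [2.38, -2.04, -0.51]]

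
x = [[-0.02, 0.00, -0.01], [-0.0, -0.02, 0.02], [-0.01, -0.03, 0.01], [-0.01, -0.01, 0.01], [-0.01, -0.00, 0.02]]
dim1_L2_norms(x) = [0.02, 0.03, 0.03, 0.02, 0.02]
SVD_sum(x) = [[0.00, 0.00, -0.0], [-0.01, -0.02, 0.02], [-0.01, -0.02, 0.02], [-0.0, -0.01, 0.01], [-0.0, -0.01, 0.01]] + [[-0.02, -0.0, -0.01], [0.01, 0.00, 0.0], [-0.01, -0.00, -0.00], [-0.00, -0.0, -0.0], [0.0, 0.0, 0.0]] + [[-0.0,  0.00,  0.0],  [0.00,  -0.00,  -0.0],  [0.0,  -0.01,  -0.01],  [-0.00,  0.0,  0.0],  [-0.01,  0.01,  0.01]]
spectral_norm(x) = 0.05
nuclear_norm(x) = 0.09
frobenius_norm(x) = 0.06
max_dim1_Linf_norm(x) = 0.03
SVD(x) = [[0.01, -0.89, 0.14], [-0.58, 0.34, -0.05], [-0.67, -0.25, -0.46], [-0.35, -0.17, 0.2], [-0.32, 0.08, 0.85]] @ diag([0.046814665969748086, 0.024967563223382762, 0.01962161657018336]) @ [[0.28,0.75,-0.60], [0.85,0.10,0.52], [-0.45,0.66,0.61]]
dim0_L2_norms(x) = [0.03, 0.04, 0.03]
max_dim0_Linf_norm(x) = 0.03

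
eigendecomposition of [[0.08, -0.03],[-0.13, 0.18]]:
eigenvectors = [[-0.71, 0.22], [-0.71, -0.97]]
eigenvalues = [0.05, 0.21]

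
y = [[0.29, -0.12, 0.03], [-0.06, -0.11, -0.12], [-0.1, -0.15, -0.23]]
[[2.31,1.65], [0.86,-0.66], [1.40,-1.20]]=y@[[6.21, 5.23], [-5.56, -0.31], [-5.15, 3.15]]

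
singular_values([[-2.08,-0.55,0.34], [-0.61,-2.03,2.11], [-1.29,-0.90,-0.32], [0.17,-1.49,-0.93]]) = [3.45, 2.05, 1.81]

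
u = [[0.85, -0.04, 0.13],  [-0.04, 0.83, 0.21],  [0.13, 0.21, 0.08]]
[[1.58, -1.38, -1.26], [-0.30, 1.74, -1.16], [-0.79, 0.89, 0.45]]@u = [[1.23, -1.47, -0.19], [-0.48, 1.21, 0.23], [-0.65, 0.86, 0.12]]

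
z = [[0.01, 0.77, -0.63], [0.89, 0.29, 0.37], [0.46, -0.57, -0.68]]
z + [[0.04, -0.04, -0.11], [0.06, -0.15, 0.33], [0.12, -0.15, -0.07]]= [[0.05,0.73,-0.74], [0.95,0.14,0.70], [0.58,-0.72,-0.75]]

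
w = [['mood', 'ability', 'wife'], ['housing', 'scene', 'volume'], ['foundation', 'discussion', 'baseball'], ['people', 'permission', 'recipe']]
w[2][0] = 'foundation'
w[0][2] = 'wife'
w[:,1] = ['ability', 'scene', 'discussion', 'permission']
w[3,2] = 'recipe'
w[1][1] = 'scene'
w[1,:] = ['housing', 'scene', 'volume']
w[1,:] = ['housing', 'scene', 'volume']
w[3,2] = 'recipe'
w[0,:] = ['mood', 'ability', 'wife']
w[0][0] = 'mood'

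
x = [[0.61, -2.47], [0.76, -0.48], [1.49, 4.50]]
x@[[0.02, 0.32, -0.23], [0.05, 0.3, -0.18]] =[[-0.11, -0.55, 0.3], [-0.01, 0.10, -0.09], [0.25, 1.83, -1.15]]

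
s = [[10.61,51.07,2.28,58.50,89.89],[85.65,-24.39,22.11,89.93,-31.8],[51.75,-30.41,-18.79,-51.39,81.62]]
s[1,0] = 85.65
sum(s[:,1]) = -3.7300000000000004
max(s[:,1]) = 51.07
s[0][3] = 58.5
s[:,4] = [89.89, -31.8, 81.62]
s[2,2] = -18.79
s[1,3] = 89.93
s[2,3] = -51.39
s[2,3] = -51.39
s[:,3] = [58.5, 89.93, -51.39]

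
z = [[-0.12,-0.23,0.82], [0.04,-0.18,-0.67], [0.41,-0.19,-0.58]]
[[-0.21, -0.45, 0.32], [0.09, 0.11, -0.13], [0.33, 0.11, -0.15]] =z @ [[0.68, 0.11, -0.12], [0.11, 0.70, -0.34], [-0.12, -0.34, 0.28]]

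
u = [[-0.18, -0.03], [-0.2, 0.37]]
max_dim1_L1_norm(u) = 0.57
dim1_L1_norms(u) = [0.21, 0.57]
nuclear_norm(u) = 0.60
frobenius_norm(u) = 0.46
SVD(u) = [[0.17, 0.99], [0.99, -0.17]] @ diag([0.42555265905559725, 0.17060168337595796]) @ [[-0.53, 0.85], [-0.85, -0.53]]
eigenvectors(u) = [[-0.94, 0.05], [-0.34, -1.00]]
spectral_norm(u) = 0.43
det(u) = -0.07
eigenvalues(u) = [-0.19, 0.38]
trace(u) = 0.19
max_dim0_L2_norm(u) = 0.37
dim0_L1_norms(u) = [0.38, 0.4]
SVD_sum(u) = [[-0.04,0.06], [-0.22,0.35]] + [[-0.14, -0.09], [0.02, 0.02]]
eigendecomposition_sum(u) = [[-0.19, -0.01], [-0.07, -0.00]] + [[0.01, -0.02],[-0.13, 0.37]]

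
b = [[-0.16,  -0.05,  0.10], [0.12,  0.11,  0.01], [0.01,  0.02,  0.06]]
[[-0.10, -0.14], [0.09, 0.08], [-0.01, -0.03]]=b @ [[0.24, 0.27],  [0.55, 0.5],  [-0.33, -0.72]]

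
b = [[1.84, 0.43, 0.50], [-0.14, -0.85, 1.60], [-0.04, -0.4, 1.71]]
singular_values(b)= [2.53, 1.93, 0.29]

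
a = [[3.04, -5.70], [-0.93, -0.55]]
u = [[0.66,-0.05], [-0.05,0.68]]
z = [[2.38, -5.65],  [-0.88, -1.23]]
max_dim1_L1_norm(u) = 0.73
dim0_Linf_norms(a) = [3.04, 5.7]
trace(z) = 1.15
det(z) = -7.90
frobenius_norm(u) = 0.95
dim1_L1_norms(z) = [8.03, 2.11]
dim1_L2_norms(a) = [6.46, 1.08]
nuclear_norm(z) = 7.46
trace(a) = 2.49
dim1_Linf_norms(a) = [5.7, 0.93]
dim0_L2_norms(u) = [0.66, 0.68]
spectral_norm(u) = 0.72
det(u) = 0.45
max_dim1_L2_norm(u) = 0.68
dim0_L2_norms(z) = [2.54, 5.78]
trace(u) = 1.34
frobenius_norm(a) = 6.55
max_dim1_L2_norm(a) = 6.46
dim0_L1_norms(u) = [0.71, 0.73]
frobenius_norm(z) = 6.31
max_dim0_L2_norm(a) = 5.73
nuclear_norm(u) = 1.34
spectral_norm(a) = 6.46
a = u + z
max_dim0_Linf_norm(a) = 5.7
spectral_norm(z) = 6.18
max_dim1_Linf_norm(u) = 0.68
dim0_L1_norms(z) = [3.26, 6.88]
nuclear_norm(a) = 7.54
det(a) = -6.97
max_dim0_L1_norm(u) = 0.73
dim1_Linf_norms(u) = [0.66, 0.68]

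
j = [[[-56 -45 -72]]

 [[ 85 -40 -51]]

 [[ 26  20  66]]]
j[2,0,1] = 20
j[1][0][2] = -51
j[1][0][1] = -40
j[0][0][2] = -72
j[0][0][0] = -56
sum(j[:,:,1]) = -65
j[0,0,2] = -72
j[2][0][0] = 26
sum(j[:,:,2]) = -57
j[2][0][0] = 26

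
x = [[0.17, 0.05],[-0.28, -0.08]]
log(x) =[[0.59, 1.8],[-10.08, -8.41]]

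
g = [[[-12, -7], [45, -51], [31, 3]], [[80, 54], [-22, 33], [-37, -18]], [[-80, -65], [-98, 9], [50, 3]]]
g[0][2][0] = 31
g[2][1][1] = 9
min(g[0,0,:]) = -12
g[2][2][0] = 50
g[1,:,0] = [80, -22, -37]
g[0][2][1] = 3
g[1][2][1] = -18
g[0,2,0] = 31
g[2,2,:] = [50, 3]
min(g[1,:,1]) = -18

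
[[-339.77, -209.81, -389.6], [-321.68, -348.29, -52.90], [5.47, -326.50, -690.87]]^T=[[-339.77, -321.68, 5.47],[-209.81, -348.29, -326.50],[-389.60, -52.90, -690.87]]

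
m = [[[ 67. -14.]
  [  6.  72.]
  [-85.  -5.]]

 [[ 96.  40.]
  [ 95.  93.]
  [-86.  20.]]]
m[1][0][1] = 40.0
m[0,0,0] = 67.0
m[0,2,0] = -85.0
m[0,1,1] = 72.0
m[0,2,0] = -85.0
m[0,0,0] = 67.0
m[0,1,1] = 72.0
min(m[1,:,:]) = -86.0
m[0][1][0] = 6.0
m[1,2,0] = -86.0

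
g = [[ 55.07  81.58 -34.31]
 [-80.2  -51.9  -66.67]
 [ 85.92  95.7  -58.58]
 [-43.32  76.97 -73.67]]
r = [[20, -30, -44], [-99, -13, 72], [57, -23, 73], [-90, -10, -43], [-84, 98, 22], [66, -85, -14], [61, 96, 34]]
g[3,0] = -43.32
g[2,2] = -58.58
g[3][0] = -43.32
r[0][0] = 20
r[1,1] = -13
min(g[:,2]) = -73.67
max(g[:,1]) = 95.7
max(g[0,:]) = 81.58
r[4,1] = 98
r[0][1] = -30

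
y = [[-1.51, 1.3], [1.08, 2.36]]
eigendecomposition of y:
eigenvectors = [[-0.97, -0.30], [0.25, -0.96]]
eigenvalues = [-1.84, 2.69]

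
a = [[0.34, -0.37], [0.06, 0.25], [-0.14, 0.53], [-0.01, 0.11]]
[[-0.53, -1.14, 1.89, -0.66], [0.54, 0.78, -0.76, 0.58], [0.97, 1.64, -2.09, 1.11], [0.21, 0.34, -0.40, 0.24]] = a@[[0.62, 0.02, 1.8, 0.47], [2.00, 3.1, -3.46, 2.22]]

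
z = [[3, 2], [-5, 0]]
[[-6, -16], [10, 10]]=z @ [[-2, -2], [0, -5]]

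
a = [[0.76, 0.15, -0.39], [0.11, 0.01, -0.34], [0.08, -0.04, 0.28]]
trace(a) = 1.05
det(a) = -0.01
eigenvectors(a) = [[-0.98, -0.11, 0.76], [-0.07, 0.98, -0.29], [-0.18, 0.15, 0.58]]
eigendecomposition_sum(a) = [[0.87, 0.25, -1.01], [0.06, 0.02, -0.07], [0.16, 0.05, -0.19]] + [[-0.00,  0.01,  0.00], [0.01,  -0.05,  -0.04], [0.0,  -0.01,  -0.01]] + [[-0.11,-0.1,0.62], [0.04,0.04,-0.23], [-0.08,-0.08,0.47]]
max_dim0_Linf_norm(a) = 0.76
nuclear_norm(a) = 1.32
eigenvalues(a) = [0.7, -0.05, 0.4]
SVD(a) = [[-0.95, 0.28, -0.17],[-0.31, -0.6, 0.74],[0.11, 0.75, 0.65]] @ diag([0.9104113450625503, 0.3682130959705453, 0.04438804723328059]) @ [[-0.82, -0.16, 0.55], [0.56, 0.02, 0.83], [0.14, -0.99, -0.08]]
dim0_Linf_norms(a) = [0.76, 0.15, 0.39]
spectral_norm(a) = 0.91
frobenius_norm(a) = 0.98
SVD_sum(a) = [[0.7, 0.14, -0.48],[0.23, 0.05, -0.15],[-0.08, -0.02, 0.05]] + [[0.06,0.0,0.08],[-0.12,-0.0,-0.18],[0.15,0.00,0.23]] + [[-0.0, 0.01, 0.0],  [0.00, -0.03, -0.0],  [0.0, -0.03, -0.0]]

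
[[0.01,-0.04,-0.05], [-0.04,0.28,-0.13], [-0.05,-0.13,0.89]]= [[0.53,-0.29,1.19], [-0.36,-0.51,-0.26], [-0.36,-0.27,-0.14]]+[[-0.52, 0.25, -1.24], [0.32, 0.79, 0.13], [0.31, 0.14, 1.03]]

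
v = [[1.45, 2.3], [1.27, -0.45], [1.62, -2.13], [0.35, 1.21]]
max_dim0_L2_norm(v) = 3.39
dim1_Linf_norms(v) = [2.3, 1.27, 2.13, 1.21]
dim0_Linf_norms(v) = [1.62, 2.3]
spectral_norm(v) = 3.39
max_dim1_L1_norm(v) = 3.75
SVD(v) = [[0.65, 0.62],[-0.15, 0.49],[-0.65, 0.59],[0.35, 0.16]] @ diag([3.392237183350254, 2.5393949854041877]) @ [[-0.05,1.00],[1.00,0.05]]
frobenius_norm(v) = 4.24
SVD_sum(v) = [[-0.12,2.22], [0.03,-0.51], [0.12,-2.21], [-0.06,1.19]] + [[1.57, 0.08], [1.24, 0.06], [1.50, 0.08], [0.41, 0.02]]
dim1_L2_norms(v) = [2.72, 1.35, 2.68, 1.26]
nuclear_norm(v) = 5.93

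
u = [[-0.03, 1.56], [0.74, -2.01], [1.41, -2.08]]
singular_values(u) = [3.57, 0.76]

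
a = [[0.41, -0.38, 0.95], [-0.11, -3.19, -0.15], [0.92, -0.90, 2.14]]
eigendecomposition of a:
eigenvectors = [[0.41, -0.92, 0.06], [-0.03, 0.01, 0.99], [0.91, 0.4, 0.15]]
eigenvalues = [2.58, 0.0, -3.22]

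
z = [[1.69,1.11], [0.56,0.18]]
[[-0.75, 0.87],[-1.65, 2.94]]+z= [[0.94, 1.98], [-1.09, 3.12]]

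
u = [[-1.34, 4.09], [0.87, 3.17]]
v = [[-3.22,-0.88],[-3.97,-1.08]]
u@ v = [[-11.92, -3.24], [-15.39, -4.19]]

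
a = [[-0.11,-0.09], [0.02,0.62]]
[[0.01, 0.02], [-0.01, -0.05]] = a @ [[-0.05, -0.09], [-0.02, -0.08]]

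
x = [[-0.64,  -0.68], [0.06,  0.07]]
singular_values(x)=[0.94, 0.0]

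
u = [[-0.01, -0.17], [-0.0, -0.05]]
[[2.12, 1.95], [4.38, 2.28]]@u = [[-0.02, -0.46], [-0.04, -0.86]]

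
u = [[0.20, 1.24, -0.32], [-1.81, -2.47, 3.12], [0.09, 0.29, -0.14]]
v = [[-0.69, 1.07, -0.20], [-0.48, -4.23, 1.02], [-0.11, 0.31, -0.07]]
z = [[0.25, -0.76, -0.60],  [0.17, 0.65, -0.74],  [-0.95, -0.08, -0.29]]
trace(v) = -4.99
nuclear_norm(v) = 5.31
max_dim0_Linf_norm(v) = 4.23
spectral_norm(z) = 1.00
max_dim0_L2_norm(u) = 3.14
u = v @ z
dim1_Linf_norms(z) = [0.76, 0.74, 0.95]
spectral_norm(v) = 4.51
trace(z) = 0.61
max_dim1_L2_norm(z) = 1.0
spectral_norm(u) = 4.50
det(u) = 0.02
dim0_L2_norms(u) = [1.82, 2.78, 3.14]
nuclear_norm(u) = 5.31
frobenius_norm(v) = 4.58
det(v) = -0.02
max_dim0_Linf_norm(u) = 3.12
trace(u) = -2.41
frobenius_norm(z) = 1.73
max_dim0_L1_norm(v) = 5.61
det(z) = -1.00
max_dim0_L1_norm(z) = 1.63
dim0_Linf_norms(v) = [0.69, 4.23, 1.02]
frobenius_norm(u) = 4.57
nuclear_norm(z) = 3.00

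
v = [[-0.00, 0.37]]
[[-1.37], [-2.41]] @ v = [[0.0,  -0.51], [0.00,  -0.89]]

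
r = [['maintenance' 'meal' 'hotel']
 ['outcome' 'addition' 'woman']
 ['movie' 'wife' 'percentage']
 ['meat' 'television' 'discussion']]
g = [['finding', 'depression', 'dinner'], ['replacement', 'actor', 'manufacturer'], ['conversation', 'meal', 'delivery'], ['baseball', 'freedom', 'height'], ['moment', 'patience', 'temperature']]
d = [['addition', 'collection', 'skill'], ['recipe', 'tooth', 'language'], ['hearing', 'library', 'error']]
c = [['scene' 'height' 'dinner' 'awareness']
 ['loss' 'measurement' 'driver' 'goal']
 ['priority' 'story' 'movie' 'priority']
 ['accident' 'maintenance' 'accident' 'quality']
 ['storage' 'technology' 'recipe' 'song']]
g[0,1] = 'depression'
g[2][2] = 'delivery'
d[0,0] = 'addition'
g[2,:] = ['conversation', 'meal', 'delivery']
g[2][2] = 'delivery'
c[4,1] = 'technology'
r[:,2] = ['hotel', 'woman', 'percentage', 'discussion']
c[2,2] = 'movie'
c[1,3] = 'goal'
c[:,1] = ['height', 'measurement', 'story', 'maintenance', 'technology']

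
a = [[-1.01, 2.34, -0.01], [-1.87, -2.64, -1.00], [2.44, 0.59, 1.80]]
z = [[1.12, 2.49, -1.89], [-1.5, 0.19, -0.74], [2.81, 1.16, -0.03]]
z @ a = [[-10.40, -5.07, -5.9], [-0.65, -4.45, -1.51], [-5.08, 3.5, -1.24]]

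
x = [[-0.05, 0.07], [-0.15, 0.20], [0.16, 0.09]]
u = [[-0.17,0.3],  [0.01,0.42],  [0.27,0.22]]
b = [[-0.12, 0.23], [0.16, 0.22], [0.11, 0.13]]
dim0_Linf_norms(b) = [0.16, 0.23]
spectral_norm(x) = 0.27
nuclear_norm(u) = 0.88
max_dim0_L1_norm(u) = 0.94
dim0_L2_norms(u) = [0.32, 0.56]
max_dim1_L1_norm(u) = 0.49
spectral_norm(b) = 0.35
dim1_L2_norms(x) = [0.09, 0.25, 0.18]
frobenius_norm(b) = 0.41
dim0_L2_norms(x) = [0.22, 0.23]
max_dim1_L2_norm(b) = 0.27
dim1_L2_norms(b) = [0.26, 0.27, 0.17]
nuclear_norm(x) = 0.45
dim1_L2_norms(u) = [0.34, 0.42, 0.35]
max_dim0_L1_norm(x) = 0.36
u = b + x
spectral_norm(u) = 0.56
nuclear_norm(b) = 0.57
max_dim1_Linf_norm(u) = 0.42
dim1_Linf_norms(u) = [0.3, 0.42, 0.27]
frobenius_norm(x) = 0.32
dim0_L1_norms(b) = [0.39, 0.58]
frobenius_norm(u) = 0.65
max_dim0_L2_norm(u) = 0.56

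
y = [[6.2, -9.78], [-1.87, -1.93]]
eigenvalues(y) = [8.04, -3.77]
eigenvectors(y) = [[0.98, 0.70], [-0.18, 0.71]]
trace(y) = 4.27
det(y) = -30.25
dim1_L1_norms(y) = [15.98, 3.8]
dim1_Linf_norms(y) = [9.78, 1.93]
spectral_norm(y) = 11.60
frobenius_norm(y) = 11.89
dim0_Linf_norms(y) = [6.2, 9.78]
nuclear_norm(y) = 14.21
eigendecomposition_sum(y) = [[6.79,-6.66], [-1.27,1.25]] + [[-0.59,-3.12], [-0.6,-3.18]]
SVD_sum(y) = [[6.07,  -9.86], [0.35,  -0.56]] + [[0.13, 0.08], [-2.22, -1.37]]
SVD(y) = [[-1.00, -0.06], [-0.06, 1.00]] @ diag([11.597626571392441, 2.6086889255969163]) @ [[-0.52, 0.85],[-0.85, -0.52]]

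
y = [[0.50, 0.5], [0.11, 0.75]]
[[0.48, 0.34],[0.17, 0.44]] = y @ [[0.87, 0.1], [0.10, 0.57]]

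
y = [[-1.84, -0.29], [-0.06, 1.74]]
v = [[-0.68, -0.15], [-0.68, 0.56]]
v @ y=[[1.26, -0.06], [1.22, 1.17]]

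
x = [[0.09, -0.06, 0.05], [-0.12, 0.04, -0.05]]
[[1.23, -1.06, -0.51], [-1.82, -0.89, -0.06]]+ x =[[1.32, -1.12, -0.46], [-1.94, -0.85, -0.11]]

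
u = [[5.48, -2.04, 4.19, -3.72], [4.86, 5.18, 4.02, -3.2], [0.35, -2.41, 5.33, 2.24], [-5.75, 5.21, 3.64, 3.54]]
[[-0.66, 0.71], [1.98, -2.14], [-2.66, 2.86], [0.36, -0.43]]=u @ [[-0.03, 0.04], [0.38, -0.41], [-0.2, 0.21], [-0.30, 0.33]]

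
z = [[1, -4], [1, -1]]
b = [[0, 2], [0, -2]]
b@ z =[[2, -2], [-2, 2]]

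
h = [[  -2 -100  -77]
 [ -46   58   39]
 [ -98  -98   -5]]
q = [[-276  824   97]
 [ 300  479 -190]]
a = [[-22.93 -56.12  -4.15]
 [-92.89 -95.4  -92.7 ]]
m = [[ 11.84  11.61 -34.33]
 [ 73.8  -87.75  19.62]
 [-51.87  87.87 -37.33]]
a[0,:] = [-22.93, -56.12, -4.15]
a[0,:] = [-22.93, -56.12, -4.15]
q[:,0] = [-276, 300]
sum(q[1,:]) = 589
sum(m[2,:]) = -1.3299999999999912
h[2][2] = -5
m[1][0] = 73.8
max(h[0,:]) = -2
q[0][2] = 97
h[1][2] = 39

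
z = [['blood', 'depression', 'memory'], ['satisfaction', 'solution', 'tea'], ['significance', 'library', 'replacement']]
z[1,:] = ['satisfaction', 'solution', 'tea']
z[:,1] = ['depression', 'solution', 'library']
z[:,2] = ['memory', 'tea', 'replacement']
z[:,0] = ['blood', 'satisfaction', 'significance']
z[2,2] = 'replacement'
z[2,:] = ['significance', 'library', 'replacement']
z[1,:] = ['satisfaction', 'solution', 'tea']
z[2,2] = 'replacement'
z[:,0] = ['blood', 'satisfaction', 'significance']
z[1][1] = 'solution'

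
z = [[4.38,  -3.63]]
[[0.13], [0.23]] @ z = [[0.57, -0.47], [1.01, -0.83]]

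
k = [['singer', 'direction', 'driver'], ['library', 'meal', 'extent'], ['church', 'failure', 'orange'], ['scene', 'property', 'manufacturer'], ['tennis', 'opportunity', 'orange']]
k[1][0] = 'library'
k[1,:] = ['library', 'meal', 'extent']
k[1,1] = 'meal'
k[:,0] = ['singer', 'library', 'church', 'scene', 'tennis']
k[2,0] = 'church'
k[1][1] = 'meal'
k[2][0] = 'church'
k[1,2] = 'extent'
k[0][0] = 'singer'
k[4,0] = 'tennis'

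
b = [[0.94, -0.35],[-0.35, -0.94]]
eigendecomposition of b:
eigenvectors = [[0.98,  0.18],[-0.18,  0.98]]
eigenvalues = [1.0, -1.0]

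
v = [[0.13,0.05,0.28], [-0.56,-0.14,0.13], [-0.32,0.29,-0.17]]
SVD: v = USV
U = [[-0.22,  -0.42,  0.88], [0.83,  -0.56,  -0.06], [0.52,  0.72,  0.47]]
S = [0.66, 0.41, 0.25]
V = [[-1.0,0.03,-0.06], [0.07,0.65,-0.76], [-0.02,0.76,0.65]]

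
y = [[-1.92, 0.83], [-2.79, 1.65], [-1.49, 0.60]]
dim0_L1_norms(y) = [6.2, 3.08]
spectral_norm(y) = 4.17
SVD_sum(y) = [[-1.85, 0.96], [-2.87, 1.5], [-1.42, 0.74]] + [[-0.07, -0.13], [0.08, 0.15], [-0.07, -0.14]]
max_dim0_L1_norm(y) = 6.2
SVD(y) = [[-0.50, 0.54],[-0.78, -0.63],[-0.38, 0.56]] @ diag([4.169460395425486, 0.2785677852486603]) @ [[0.89, -0.46], [-0.46, -0.89]]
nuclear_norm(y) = 4.45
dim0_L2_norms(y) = [3.7, 1.94]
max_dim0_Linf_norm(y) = 2.79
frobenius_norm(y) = 4.18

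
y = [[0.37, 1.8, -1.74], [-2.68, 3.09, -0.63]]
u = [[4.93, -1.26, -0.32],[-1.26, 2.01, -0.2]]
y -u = [[-4.56, 3.06, -1.42], [-1.42, 1.08, -0.43]]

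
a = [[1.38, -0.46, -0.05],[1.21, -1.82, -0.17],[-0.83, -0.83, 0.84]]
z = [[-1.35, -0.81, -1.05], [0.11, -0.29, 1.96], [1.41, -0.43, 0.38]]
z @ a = [[-1.97, 2.97, -0.68], [-1.83, -1.15, 1.69], [1.11, -0.18, 0.32]]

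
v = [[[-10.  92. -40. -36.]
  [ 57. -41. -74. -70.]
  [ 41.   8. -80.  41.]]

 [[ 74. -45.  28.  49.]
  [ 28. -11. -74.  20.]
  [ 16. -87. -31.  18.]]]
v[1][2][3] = 18.0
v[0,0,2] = -40.0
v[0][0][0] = -10.0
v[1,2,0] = 16.0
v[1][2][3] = 18.0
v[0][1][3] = -70.0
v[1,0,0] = 74.0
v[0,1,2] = -74.0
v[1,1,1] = -11.0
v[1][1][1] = -11.0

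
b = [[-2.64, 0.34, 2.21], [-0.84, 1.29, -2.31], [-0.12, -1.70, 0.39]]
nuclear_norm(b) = 7.70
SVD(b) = [[-0.86, -0.5, 0.06], [0.47, -0.76, 0.46], [-0.19, 0.42, 0.89]] @ diag([3.6635472274658607, 2.783649353638087, 1.2495271057954147]) @ [[0.52,  0.17,  -0.84], [0.68,  -0.67,  0.29], [-0.51,  -0.72,  -0.47]]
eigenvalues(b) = [(-1.96+0.68j), (-1.96-0.68j), (2.96+0j)]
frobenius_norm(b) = 4.77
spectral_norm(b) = 3.66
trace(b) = -0.96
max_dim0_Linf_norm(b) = 2.64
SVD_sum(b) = [[-1.65, -0.54, 2.65], [0.89, 0.29, -1.43], [-0.35, -0.12, 0.57]] + [[-0.95, 0.93, -0.40], [-1.44, 1.41, -0.61], [0.80, -0.78, 0.34]] + [[-0.04, -0.05, -0.03],[-0.29, -0.41, -0.26],[-0.57, -0.80, -0.52]]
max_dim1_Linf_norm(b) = 2.64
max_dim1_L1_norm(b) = 5.19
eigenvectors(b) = [[-0.86+0.00j, (-0.86-0j), (0.16+0j)], [-0.33-0.23j, -0.33+0.23j, -0.83+0.00j], [-0.21-0.23j, (-0.21+0.23j), 0.54+0.00j]]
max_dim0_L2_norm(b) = 3.22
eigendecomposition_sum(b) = [[(-1.34-0.76j),0.34+1.36j,0.93+2.32j], [-0.31-0.65j,(-0.23+0.61j),(-0.27+1.13j)], [-0.13-0.54j,(-0.28+0.43j),(-0.38+0.82j)]] + [[-1.34+0.76j, (0.34-1.36j), (0.93-2.32j)], [(-0.31+0.65j), -0.23-0.61j, -0.27-1.13j], [(-0.13+0.54j), (-0.28-0.43j), -0.38-0.82j]] + [[0.04+0.00j, (-0.35+0j), 0.35+0.00j], [-0.23-0.00j, 1.76-0.00j, (-1.77-0j)], [0.15+0.00j, -1.15+0.00j, (1.16+0j)]]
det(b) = 12.74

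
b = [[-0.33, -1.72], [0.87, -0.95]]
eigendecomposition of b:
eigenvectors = [[0.81+0.00j,0.81-0.00j], [(0.15-0.56j),0.15+0.56j]]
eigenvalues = [(-0.64+1.18j), (-0.64-1.18j)]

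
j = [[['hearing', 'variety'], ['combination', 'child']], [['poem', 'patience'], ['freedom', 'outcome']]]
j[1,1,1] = 'outcome'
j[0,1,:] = ['combination', 'child']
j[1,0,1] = 'patience'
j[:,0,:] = [['hearing', 'variety'], ['poem', 'patience']]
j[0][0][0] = 'hearing'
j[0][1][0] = 'combination'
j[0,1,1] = 'child'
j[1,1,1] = 'outcome'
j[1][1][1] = 'outcome'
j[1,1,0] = 'freedom'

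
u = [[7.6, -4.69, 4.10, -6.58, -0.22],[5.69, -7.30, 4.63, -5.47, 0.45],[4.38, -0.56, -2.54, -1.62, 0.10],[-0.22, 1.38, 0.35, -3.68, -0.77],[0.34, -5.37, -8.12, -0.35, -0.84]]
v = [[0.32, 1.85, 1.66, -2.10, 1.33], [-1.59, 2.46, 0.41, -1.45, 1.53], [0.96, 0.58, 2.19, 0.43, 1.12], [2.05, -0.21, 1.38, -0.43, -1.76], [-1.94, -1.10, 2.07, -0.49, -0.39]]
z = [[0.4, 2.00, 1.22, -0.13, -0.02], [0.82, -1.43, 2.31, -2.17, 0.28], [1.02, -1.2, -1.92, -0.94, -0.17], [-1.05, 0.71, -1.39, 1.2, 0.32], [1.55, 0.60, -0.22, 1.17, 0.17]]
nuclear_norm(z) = 11.25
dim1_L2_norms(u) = [11.83, 11.71, 5.35, 4.03, 9.78]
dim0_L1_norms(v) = [6.86, 6.2, 7.71, 4.9, 6.13]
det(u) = 1104.94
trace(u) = -6.76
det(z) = -14.75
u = v @ z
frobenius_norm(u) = 20.44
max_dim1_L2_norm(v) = 3.63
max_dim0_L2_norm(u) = 10.52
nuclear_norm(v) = 14.36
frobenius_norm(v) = 7.23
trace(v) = 4.15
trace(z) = -1.58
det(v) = -74.21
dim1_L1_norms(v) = [7.26, 7.44, 5.28, 5.83, 5.99]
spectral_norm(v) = 4.99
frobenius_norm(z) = 5.91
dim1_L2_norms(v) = [3.53, 3.63, 2.74, 3.07, 3.11]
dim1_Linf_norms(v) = [2.1, 2.46, 2.19, 2.05, 2.07]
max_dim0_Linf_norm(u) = 8.12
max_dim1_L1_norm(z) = 7.01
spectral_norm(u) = 16.74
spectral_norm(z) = 4.24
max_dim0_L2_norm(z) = 3.53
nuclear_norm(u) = 35.39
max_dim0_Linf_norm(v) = 2.46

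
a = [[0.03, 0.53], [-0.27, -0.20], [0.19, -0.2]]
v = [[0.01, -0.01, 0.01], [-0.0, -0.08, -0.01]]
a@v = [[0.0, -0.04, -0.00],[-0.0, 0.02, -0.00],[0.00, 0.01, 0.00]]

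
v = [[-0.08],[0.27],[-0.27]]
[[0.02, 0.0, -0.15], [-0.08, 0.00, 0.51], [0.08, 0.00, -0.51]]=v@ [[-0.29, -0.00, 1.90]]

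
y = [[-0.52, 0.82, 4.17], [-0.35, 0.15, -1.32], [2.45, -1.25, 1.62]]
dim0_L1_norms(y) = [3.32, 2.22, 7.11]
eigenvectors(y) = [[-0.61, 0.86, 0.5],  [0.30, -0.11, 0.86],  [-0.74, -0.49, -0.10]]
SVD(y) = [[0.87, 0.44, 0.22], [-0.29, 0.09, 0.95], [0.4, -0.89, 0.2]] @ diag([4.701731408186317, 2.880076463947138, 0.08591465004326247]) @ [[0.13, 0.04, 0.99], [-0.85, 0.52, 0.1], [0.51, 0.85, -0.1]]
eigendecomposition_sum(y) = [[1.21, -0.45, 2.23], [-0.59, 0.22, -1.09], [1.47, -0.55, 2.71]] + [[-1.74, 1.22, 1.93], [0.22, -0.16, -0.24], [0.99, -0.69, -1.09]] + [[0.01, 0.05, 0.01], [0.02, 0.08, 0.02], [-0.0, -0.01, -0.0]]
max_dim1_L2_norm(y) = 4.28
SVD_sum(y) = [[0.55, 0.15, 4.05], [-0.18, -0.05, -1.34], [0.25, 0.07, 1.87]] + [[-1.08,  0.66,  0.12],[-0.21,  0.13,  0.02],[2.19,  -1.33,  -0.25]] + [[0.01, 0.02, -0.0], [0.04, 0.07, -0.01], [0.01, 0.01, -0.0]]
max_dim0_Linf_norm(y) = 4.17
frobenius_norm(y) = 5.51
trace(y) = 1.25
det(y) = -1.16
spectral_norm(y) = 4.70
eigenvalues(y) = [4.14, -2.99, 0.09]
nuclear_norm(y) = 7.67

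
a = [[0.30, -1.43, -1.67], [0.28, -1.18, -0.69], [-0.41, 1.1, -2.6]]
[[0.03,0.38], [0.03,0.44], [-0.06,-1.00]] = a @ [[0.01, 0.07], [-0.03, -0.46], [0.01, 0.18]]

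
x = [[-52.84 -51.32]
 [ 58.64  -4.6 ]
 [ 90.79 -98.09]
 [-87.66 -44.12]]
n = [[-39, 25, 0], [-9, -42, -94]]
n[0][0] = -39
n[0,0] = -39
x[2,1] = -98.09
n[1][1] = -42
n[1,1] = -42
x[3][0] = -87.66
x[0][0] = -52.84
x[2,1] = -98.09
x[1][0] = 58.64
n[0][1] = 25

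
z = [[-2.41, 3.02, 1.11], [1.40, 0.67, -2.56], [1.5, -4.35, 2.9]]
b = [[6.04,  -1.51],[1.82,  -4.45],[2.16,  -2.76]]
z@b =[[-6.66, -12.86], [4.15, 1.97], [7.41, 9.09]]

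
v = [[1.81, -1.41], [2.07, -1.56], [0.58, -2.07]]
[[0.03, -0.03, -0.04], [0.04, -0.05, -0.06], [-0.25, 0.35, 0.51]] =v @ [[0.14, -0.19, -0.27], [0.16, -0.22, -0.32]]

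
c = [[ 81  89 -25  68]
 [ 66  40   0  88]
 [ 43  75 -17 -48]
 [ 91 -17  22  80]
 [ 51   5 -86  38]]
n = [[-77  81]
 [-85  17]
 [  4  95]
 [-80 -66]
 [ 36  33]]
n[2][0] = 4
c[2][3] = -48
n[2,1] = 95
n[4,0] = 36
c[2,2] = -17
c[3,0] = 91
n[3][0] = -80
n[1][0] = -85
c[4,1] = 5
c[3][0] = 91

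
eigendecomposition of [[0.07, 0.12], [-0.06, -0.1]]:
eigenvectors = [[0.83, -0.8],[-0.55, 0.60]]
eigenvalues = [-0.01, -0.02]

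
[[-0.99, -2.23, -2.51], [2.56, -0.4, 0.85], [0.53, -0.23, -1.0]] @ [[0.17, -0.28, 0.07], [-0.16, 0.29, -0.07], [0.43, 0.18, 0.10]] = [[-0.89, -0.82, -0.16],[0.86, -0.68, 0.29],[-0.30, -0.40, -0.05]]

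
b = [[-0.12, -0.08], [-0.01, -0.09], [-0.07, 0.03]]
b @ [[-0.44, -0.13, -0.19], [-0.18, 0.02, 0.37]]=[[0.07, 0.01, -0.01], [0.02, -0.00, -0.03], [0.03, 0.01, 0.02]]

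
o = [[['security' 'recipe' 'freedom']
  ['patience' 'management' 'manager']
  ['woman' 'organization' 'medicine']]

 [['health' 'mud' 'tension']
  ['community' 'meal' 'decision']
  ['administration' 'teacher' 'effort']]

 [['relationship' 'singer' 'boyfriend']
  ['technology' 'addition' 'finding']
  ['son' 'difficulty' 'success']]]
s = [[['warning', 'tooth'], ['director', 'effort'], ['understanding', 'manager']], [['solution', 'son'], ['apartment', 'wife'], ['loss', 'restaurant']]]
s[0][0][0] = 'warning'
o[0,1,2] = 'manager'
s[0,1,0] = 'director'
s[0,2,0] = 'understanding'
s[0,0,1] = 'tooth'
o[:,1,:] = [['patience', 'management', 'manager'], ['community', 'meal', 'decision'], ['technology', 'addition', 'finding']]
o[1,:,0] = ['health', 'community', 'administration']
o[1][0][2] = 'tension'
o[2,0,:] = ['relationship', 'singer', 'boyfriend']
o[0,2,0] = 'woman'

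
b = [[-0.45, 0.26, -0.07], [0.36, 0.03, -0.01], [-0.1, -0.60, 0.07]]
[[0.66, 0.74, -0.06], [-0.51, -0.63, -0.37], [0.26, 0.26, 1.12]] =b @ [[-1.44, -1.73, -0.88], [-0.38, -0.14, -1.68], [-1.55, 0.06, 0.28]]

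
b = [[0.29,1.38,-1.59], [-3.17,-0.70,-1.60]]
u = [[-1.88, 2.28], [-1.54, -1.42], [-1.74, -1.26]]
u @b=[[-7.77, -4.19, -0.66], [4.05, -1.13, 4.72], [3.49, -1.52, 4.78]]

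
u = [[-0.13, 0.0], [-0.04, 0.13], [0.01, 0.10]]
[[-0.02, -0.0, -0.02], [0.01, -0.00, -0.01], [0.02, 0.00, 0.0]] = u@[[0.15, 0.03, 0.13], [0.14, 0.00, 0.00]]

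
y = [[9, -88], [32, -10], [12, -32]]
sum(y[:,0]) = 53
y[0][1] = -88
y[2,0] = 12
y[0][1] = -88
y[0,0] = 9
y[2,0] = 12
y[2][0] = 12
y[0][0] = 9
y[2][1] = -32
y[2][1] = -32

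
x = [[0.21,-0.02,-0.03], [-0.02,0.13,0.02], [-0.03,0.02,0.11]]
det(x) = 0.00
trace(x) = 0.45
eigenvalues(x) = [0.22, 0.13, 0.1]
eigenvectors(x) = [[0.92, -0.35, 0.16], [-0.26, -0.87, -0.42], [-0.29, -0.35, 0.89]]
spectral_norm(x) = 0.22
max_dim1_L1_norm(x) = 0.26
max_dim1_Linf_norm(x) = 0.21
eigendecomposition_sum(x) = [[0.19, -0.05, -0.06], [-0.05, 0.01, 0.02], [-0.06, 0.02, 0.02]] + [[0.02, 0.04, 0.02], [0.04, 0.10, 0.04], [0.02, 0.04, 0.02]] + [[0.0, -0.01, 0.01], [-0.01, 0.02, -0.04], [0.01, -0.04, 0.08]]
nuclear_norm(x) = 0.45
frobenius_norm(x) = 0.28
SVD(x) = [[-0.92, -0.35, 0.16], [0.26, -0.87, -0.42], [0.29, -0.35, 0.89]] @ diag([0.22480740698407864, 0.12999999999999998, 0.09519259301592141]) @ [[-0.92, 0.26, 0.29], [-0.35, -0.87, -0.35], [0.16, -0.42, 0.89]]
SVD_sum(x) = [[0.19,-0.05,-0.06], [-0.05,0.01,0.02], [-0.06,0.02,0.02]] + [[0.02, 0.04, 0.02], [0.04, 0.10, 0.04], [0.02, 0.04, 0.02]] + [[0.00, -0.01, 0.01], [-0.01, 0.02, -0.04], [0.01, -0.04, 0.08]]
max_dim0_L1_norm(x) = 0.26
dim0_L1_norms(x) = [0.26, 0.17, 0.16]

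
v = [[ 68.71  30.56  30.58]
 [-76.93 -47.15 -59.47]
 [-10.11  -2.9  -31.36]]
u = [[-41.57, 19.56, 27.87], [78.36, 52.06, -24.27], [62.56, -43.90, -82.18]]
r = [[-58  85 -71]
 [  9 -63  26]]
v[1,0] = -76.93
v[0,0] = 68.71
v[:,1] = [30.56, -47.15, -2.9]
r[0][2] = -71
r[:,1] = [85, -63]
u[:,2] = [27.87, -24.27, -82.18]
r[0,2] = -71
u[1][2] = -24.27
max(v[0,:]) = 68.71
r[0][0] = -58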